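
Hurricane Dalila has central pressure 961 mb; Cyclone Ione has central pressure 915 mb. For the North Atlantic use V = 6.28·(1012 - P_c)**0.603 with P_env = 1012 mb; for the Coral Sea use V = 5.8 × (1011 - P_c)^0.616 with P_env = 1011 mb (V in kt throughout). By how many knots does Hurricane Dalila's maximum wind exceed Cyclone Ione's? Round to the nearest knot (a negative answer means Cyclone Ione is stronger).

Hurricane Dalila: ΔP = 51; V ≈ 6.28 × 51^0.603 ≈ 67.24 kt.
Cyclone Ione: ΔP = 96; V ≈ 5.8 × 96^0.616 ≈ 96.50 kt.
Difference ≈ 67.24 − 96.50 = -29.26 → -29 kt.

-29 kt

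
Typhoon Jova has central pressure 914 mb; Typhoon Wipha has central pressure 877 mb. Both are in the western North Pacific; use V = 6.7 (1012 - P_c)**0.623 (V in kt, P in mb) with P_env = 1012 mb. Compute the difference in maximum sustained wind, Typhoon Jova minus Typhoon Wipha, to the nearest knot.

-26 kt

Typhoon Jova: ΔP = 98; V ≈ 6.7 × 98^0.623 ≈ 116.58 kt.
Typhoon Wipha: ΔP = 135; V ≈ 6.7 × 135^0.623 ≈ 142.32 kt.
Difference ≈ 116.58 − 142.32 = -25.74 → -26 kt.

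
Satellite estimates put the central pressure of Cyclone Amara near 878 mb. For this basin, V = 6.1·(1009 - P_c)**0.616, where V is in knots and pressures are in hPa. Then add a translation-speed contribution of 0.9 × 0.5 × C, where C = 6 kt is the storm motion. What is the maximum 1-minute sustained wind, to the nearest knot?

ΔP = 1009 − 878 = 131 mb.
131^0.616 ≈ 20.148.
V ≈ 6.1 × 20.148 ≈ 122.9 kt.
Translation term: 0.9 × 0.5 × 6 = 2.7 kt.
Corrected V ≈ 125.6 kt → 126 kt.

126 kt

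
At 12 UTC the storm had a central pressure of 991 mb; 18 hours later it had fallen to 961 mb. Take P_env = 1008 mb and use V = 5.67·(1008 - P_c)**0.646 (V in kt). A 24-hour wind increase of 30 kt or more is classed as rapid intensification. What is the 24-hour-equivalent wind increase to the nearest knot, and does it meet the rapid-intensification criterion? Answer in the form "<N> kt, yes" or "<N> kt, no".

V₁: ΔP = 17, V ≈ 5.67 × 17^0.646 ≈ 35.36 kt.
V₂: ΔP = 47, V ≈ 5.67 × 47^0.646 ≈ 68.20 kt.
ΔV over 18 h = 32.84 kt → 24 h equivalent = 32.84 × 24/18 ≈ 43.79 kt.
44 kt ≥ 30 kt ⇒ rapid intensification.

44 kt, yes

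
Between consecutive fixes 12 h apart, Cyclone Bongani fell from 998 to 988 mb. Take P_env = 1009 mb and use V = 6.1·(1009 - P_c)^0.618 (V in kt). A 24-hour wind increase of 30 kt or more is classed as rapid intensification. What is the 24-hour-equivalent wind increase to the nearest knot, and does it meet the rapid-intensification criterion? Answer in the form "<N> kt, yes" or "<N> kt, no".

V₁: ΔP = 11, V ≈ 6.1 × 11^0.618 ≈ 26.85 kt.
V₂: ΔP = 21, V ≈ 6.1 × 21^0.618 ≈ 40.04 kt.
ΔV over 12 h = 13.19 kt → 24 h equivalent = 13.19 × 24/12 ≈ 26.38 kt.
26 kt < 30 kt ⇒ not rapid intensification.

26 kt, no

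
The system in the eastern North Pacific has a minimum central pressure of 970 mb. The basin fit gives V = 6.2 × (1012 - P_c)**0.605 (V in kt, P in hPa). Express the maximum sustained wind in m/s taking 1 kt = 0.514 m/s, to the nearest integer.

31 m/s

ΔP = 1012 − 970 = 42 mb.
V ≈ 6.2 × 42^0.605 = 6.2 × 9.595 ≈ 59.492 kt.
59.492 × 0.514 ≈ 30.58 m/s → 31 m/s.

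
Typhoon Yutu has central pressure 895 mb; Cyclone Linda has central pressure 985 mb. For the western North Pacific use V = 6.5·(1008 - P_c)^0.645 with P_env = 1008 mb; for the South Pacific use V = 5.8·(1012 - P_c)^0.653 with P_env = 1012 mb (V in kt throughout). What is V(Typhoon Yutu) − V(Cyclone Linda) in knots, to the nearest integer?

87 kt

Typhoon Yutu: ΔP = 113; V ≈ 6.5 × 113^0.645 ≈ 137.14 kt.
Cyclone Linda: ΔP = 27; V ≈ 5.8 × 27^0.653 ≈ 49.90 kt.
Difference ≈ 137.14 − 49.90 = 87.24 → 87 kt.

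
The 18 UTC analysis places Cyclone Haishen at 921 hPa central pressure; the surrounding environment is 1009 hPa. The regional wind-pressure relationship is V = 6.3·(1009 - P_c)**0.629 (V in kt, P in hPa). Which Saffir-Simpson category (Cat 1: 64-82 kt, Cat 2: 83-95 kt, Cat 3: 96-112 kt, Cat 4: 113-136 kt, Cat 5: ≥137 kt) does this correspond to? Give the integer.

3

ΔP = 1009 − 921 = 88 hPa.
V ≈ 6.3 × 88^0.629 = 6.3 × 16.71 ≈ 105 kt.
105 kt falls in the Category 3 band.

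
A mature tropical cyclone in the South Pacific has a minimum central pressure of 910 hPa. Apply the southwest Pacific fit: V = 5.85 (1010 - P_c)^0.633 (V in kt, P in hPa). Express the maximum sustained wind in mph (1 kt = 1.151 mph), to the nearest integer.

ΔP = 1010 − 910 = 100 hPa.
V ≈ 5.85 × 100^0.633 = 5.85 × 18.450 ≈ 107.933 kt.
107.933 × 1.151 ≈ 124.23 mph → 124 mph.

124 mph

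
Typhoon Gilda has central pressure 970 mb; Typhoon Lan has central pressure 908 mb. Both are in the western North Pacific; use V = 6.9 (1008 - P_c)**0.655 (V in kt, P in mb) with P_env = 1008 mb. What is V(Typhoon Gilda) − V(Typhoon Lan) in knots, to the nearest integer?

-66 kt

Typhoon Gilda: ΔP = 38; V ≈ 6.9 × 38^0.655 ≈ 74.75 kt.
Typhoon Lan: ΔP = 100; V ≈ 6.9 × 100^0.655 ≈ 140.88 kt.
Difference ≈ 74.75 − 140.88 = -66.13 → -66 kt.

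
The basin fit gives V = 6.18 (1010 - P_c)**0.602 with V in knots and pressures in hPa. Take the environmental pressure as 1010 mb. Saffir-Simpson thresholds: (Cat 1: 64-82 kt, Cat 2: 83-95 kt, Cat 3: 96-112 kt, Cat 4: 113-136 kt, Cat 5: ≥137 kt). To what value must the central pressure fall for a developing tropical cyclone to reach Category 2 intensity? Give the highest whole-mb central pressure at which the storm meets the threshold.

Category 2 begins at V = 83 kt.
Required ΔP = (83/6.18)^(1/0.602) = 13.430^1.661 ≈ 74.80 mb.
P_c ≤ 1010 − 74.80 = 935.20, so the highest integer P_c is 935 mb.

935 mb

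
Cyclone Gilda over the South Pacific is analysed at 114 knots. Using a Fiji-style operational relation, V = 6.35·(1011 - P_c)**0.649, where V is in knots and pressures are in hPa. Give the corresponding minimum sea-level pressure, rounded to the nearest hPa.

925 hPa

ΔP = (V / 6.35)^(1/0.649) = (114/6.35)^1.541.
114/6.35 = 17.953; 17.953^1.541 ≈ 85.59 hPa.
P_c = 1011 − 85.59 = 925.41 ≈ 925 hPa.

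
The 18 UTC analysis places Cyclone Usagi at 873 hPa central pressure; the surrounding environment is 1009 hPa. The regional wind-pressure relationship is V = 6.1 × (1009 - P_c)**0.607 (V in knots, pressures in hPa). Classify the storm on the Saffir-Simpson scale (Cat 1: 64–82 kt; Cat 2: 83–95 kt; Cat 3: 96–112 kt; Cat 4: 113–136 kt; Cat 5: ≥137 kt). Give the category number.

ΔP = 1009 − 873 = 136 hPa.
V ≈ 6.1 × 136^0.607 = 6.1 × 19.73 ≈ 120 kt.
120 kt falls in the Category 4 band.

4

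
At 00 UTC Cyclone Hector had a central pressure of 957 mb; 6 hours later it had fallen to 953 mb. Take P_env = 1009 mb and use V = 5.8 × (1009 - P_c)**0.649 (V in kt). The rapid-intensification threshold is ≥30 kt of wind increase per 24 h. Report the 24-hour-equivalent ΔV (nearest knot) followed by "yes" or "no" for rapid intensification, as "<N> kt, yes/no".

V₁: ΔP = 52, V ≈ 5.8 × 52^0.649 ≈ 75.36 kt.
V₂: ΔP = 56, V ≈ 5.8 × 56^0.649 ≈ 79.07 kt.
ΔV over 6 h = 3.71 kt → 24 h equivalent = 3.71 × 24/6 ≈ 14.84 kt.
15 kt < 30 kt ⇒ not rapid intensification.

15 kt, no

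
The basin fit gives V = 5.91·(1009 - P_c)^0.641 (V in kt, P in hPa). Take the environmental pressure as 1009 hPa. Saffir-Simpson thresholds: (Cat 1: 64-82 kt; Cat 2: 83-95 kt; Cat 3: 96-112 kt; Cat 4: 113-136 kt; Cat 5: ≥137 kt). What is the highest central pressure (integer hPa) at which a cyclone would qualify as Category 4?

909 hPa

Category 4 begins at V = 113 kt.
Required ΔP = (113/5.91)^(1/0.641) = 19.120^1.560 ≈ 99.82 hPa.
P_c ≤ 1009 − 99.82 = 909.18, so the highest integer P_c is 909 hPa.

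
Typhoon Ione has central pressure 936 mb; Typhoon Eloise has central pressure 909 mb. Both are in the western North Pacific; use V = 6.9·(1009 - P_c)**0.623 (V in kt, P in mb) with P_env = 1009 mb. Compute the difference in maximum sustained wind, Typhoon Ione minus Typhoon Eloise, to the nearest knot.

Typhoon Ione: ΔP = 73; V ≈ 6.9 × 73^0.623 ≈ 99.93 kt.
Typhoon Eloise: ΔP = 100; V ≈ 6.9 × 100^0.623 ≈ 121.58 kt.
Difference ≈ 99.93 − 121.58 = -21.65 → -22 kt.

-22 kt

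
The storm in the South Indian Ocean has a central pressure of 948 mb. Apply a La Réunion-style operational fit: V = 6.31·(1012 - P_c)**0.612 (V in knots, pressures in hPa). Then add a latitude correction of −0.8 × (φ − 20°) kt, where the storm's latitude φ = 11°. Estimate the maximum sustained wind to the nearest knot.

ΔP = 1012 − 948 = 64 mb.
64^0.612 ≈ 12.746.
V ≈ 6.31 × 12.746 ≈ 80.4 kt.
Latitude correction: −0.8 × (11 − 20) = 7.2 kt.
Corrected V ≈ 87.6 kt → 88 kt.

88 kt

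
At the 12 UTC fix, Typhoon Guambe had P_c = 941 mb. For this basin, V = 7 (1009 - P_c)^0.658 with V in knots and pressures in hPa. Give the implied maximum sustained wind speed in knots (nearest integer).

ΔP = 1009 − 941 = 68 mb.
68^0.658 ≈ 16.062.
V ≈ 7 × 16.062 ≈ 112.4 kt.

112 kt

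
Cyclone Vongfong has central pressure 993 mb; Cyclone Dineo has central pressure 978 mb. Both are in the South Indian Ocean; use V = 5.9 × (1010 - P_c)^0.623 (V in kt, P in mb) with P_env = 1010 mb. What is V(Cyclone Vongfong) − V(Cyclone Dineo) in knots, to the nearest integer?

Cyclone Vongfong: ΔP = 17; V ≈ 5.9 × 17^0.623 ≈ 34.47 kt.
Cyclone Dineo: ΔP = 32; V ≈ 5.9 × 32^0.623 ≈ 51.12 kt.
Difference ≈ 34.47 − 51.12 = -16.65 → -17 kt.

-17 kt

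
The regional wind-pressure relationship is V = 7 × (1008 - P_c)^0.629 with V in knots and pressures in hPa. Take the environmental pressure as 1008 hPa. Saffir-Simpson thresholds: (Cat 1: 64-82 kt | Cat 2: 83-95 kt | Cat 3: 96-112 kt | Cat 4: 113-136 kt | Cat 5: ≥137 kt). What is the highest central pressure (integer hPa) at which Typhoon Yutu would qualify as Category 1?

Category 1 begins at V = 64 kt.
Required ΔP = (64/7)^(1/0.629) = 9.143^1.590 ≈ 33.73 hPa.
P_c ≤ 1008 − 33.73 = 974.27, so the highest integer P_c is 974 hPa.

974 hPa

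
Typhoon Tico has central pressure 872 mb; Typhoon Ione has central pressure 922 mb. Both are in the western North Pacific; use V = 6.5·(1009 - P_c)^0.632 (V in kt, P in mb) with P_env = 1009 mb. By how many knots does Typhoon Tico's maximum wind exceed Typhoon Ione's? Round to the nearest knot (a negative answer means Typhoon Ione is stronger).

36 kt

Typhoon Tico: ΔP = 137; V ≈ 6.5 × 137^0.632 ≈ 145.65 kt.
Typhoon Ione: ΔP = 87; V ≈ 6.5 × 87^0.632 ≈ 109.32 kt.
Difference ≈ 145.65 − 109.32 = 36.33 → 36 kt.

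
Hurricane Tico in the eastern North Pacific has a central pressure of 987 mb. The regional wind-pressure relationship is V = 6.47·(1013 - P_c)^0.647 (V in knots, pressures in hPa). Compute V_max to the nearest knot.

ΔP = 1013 − 987 = 26 mb.
26^0.647 ≈ 8.232.
V ≈ 6.47 × 8.232 ≈ 53.3 kt.

53 kt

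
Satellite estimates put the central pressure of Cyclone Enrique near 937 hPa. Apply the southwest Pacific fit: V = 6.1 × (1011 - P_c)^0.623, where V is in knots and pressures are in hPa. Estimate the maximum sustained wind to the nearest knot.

89 kt

ΔP = 1011 − 937 = 74 hPa.
74^0.623 ≈ 14.606.
V ≈ 6.1 × 14.606 ≈ 89.1 kt.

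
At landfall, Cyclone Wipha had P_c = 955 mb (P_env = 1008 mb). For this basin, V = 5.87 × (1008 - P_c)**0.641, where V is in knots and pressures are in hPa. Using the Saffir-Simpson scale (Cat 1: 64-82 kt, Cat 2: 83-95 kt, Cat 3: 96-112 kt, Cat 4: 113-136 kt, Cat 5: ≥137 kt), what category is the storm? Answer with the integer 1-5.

ΔP = 1008 − 955 = 53 mb.
V ≈ 5.87 × 53^0.641 = 5.87 × 12.74 ≈ 75 kt.
75 kt falls in the Category 1 band.

1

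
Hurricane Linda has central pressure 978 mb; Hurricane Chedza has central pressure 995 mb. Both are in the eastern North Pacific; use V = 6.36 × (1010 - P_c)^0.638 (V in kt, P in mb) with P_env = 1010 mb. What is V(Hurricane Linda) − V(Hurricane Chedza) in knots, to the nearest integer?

Hurricane Linda: ΔP = 32; V ≈ 6.36 × 32^0.638 ≈ 58.04 kt.
Hurricane Chedza: ΔP = 15; V ≈ 6.36 × 15^0.638 ≈ 35.79 kt.
Difference ≈ 58.04 − 35.79 = 22.25 → 22 kt.

22 kt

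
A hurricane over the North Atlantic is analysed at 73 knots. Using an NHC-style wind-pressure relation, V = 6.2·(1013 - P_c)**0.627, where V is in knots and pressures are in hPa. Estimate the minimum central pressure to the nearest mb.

962 mb

ΔP = (V / 6.2)^(1/0.627) = (73/6.2)^1.595.
73/6.2 = 11.774; 11.774^1.595 ≈ 51.05 mb.
P_c = 1013 − 51.05 = 961.95 ≈ 962 mb.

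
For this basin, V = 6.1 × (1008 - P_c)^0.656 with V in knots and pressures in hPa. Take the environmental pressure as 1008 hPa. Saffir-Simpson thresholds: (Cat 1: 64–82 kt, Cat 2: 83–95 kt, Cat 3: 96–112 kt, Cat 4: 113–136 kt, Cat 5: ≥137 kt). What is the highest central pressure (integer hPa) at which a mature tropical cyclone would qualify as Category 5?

Category 5 begins at V = 137 kt.
Required ΔP = (137/6.1)^(1/0.656) = 22.459^1.524 ≈ 114.83 hPa.
P_c ≤ 1008 − 114.83 = 893.17, so the highest integer P_c is 893 hPa.

893 hPa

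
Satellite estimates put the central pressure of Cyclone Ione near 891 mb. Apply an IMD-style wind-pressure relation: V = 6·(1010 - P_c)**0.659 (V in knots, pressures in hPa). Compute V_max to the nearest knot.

140 kt

ΔP = 1010 − 891 = 119 mb.
119^0.659 ≈ 23.323.
V ≈ 6 × 23.323 ≈ 139.9 kt.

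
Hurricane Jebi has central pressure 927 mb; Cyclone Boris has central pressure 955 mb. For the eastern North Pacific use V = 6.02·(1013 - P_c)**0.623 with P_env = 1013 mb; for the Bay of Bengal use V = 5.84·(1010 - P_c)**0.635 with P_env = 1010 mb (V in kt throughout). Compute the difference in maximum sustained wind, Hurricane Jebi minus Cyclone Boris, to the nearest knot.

Hurricane Jebi: ΔP = 86; V ≈ 6.02 × 86^0.623 ≈ 96.56 kt.
Cyclone Boris: ΔP = 55; V ≈ 5.84 × 55^0.635 ≈ 74.39 kt.
Difference ≈ 96.56 − 74.39 = 22.17 → 22 kt.

22 kt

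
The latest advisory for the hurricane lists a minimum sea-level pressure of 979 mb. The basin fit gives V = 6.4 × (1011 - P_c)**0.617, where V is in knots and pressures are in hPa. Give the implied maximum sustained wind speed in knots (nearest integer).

54 kt

ΔP = 1011 − 979 = 32 mb.
32^0.617 ≈ 8.486.
V ≈ 6.4 × 8.486 ≈ 54.3 kt.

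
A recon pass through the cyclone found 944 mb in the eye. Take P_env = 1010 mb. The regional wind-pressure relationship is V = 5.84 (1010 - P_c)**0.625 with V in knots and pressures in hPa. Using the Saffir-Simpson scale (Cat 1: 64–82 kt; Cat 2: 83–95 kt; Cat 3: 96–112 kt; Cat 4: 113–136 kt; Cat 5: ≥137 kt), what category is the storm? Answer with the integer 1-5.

ΔP = 1010 − 944 = 66 mb.
V ≈ 5.84 × 66^0.625 = 5.84 × 13.72 ≈ 80 kt.
80 kt falls in the Category 1 band.

1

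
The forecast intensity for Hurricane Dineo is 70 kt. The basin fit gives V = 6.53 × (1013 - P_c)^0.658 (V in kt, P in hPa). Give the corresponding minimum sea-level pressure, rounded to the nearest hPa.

ΔP = (V / 6.53)^(1/0.658) = (70/6.53)^1.520.
70/6.53 = 10.720; 10.720^1.520 ≈ 36.78 hPa.
P_c = 1013 − 36.78 = 976.22 ≈ 976 hPa.

976 hPa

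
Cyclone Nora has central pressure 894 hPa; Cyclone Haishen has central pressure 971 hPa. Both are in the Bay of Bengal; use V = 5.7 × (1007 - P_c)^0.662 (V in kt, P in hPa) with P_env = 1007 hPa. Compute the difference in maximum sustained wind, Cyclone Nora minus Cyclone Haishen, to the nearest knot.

Cyclone Nora: ΔP = 113; V ≈ 5.7 × 113^0.662 ≈ 130.32 kt.
Cyclone Haishen: ΔP = 36; V ≈ 5.7 × 36^0.662 ≈ 61.11 kt.
Difference ≈ 130.32 − 61.11 = 69.21 → 69 kt.

69 kt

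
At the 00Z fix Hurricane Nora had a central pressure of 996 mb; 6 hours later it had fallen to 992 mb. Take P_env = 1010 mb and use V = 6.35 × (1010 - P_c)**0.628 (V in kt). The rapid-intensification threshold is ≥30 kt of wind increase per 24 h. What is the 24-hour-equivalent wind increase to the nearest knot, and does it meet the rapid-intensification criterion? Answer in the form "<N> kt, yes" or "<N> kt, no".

V₁: ΔP = 14, V ≈ 6.35 × 14^0.628 ≈ 33.31 kt.
V₂: ΔP = 18, V ≈ 6.35 × 18^0.628 ≈ 39.00 kt.
ΔV over 6 h = 5.69 kt → 24 h equivalent = 5.69 × 24/6 ≈ 22.76 kt.
23 kt < 30 kt ⇒ not rapid intensification.

23 kt, no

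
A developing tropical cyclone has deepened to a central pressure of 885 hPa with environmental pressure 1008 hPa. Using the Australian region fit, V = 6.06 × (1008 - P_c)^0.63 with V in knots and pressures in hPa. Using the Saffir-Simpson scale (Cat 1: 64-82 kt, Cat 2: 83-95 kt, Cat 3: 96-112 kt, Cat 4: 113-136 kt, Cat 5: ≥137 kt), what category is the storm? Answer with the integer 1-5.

ΔP = 1008 − 885 = 123 hPa.
V ≈ 6.06 × 123^0.63 = 6.06 × 20.73 ≈ 126 kt.
126 kt falls in the Category 4 band.

4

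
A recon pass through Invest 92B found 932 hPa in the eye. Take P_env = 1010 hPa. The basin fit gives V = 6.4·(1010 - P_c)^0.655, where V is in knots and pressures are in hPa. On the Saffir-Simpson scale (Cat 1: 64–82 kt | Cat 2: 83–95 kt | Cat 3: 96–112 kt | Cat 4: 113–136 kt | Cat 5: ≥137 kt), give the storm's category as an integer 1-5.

3

ΔP = 1010 − 932 = 78 hPa.
V ≈ 6.4 × 78^0.655 = 6.4 × 17.35 ≈ 111 kt.
111 kt falls in the Category 3 band.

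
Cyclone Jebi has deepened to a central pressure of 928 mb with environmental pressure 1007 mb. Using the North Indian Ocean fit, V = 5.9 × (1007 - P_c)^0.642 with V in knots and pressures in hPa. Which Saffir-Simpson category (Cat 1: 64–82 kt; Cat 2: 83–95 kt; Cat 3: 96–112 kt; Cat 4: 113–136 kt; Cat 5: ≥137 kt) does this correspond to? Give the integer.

ΔP = 1007 − 928 = 79 mb.
V ≈ 5.9 × 79^0.642 = 5.9 × 16.53 ≈ 98 kt.
98 kt falls in the Category 3 band.

3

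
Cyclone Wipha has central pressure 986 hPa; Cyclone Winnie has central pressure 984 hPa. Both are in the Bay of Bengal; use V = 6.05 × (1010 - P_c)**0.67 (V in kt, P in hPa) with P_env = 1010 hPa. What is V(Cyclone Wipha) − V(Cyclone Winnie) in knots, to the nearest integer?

-3 kt

Cyclone Wipha: ΔP = 24; V ≈ 6.05 × 24^0.67 ≈ 50.87 kt.
Cyclone Winnie: ΔP = 26; V ≈ 6.05 × 26^0.67 ≈ 53.68 kt.
Difference ≈ 50.87 − 53.68 = -2.81 → -3 kt.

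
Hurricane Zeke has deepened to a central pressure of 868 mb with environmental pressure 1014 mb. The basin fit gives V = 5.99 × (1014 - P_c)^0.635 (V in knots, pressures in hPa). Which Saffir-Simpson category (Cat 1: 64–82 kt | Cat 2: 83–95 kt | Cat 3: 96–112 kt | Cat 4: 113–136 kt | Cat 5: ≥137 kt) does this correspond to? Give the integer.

ΔP = 1014 − 868 = 146 mb.
V ≈ 5.99 × 146^0.635 = 5.99 × 23.68 ≈ 142 kt.
142 kt falls in the Category 5 band.

5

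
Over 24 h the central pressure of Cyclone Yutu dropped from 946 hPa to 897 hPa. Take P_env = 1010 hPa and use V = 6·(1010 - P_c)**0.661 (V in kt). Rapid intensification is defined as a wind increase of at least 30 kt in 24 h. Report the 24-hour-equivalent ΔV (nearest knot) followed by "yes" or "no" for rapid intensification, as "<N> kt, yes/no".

V₁: ΔP = 64, V ≈ 6 × 64^0.661 ≈ 93.76 kt.
V₂: ΔP = 113, V ≈ 6 × 113^0.661 ≈ 136.53 kt.
ΔV over 24 h = 42.77 kt → 24 h equivalent = 42.77 × 24/24 ≈ 42.77 kt.
43 kt ≥ 30 kt ⇒ rapid intensification.

43 kt, yes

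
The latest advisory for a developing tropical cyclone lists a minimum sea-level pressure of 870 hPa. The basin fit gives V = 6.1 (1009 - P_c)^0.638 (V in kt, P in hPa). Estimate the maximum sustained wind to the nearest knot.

ΔP = 1009 − 870 = 139 hPa.
139^0.638 ≈ 23.294.
V ≈ 6.1 × 23.294 ≈ 142.1 kt.

142 kt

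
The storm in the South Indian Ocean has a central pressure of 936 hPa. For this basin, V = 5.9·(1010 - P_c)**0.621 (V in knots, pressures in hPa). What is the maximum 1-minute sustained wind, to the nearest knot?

85 kt

ΔP = 1010 − 936 = 74 hPa.
74^0.621 ≈ 14.481.
V ≈ 5.9 × 14.481 ≈ 85.4 kt.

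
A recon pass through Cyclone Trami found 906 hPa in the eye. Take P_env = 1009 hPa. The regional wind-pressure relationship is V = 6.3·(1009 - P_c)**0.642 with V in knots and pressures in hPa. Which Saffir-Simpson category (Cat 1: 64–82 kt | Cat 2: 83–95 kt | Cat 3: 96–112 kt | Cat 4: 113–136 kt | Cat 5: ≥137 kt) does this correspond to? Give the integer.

4

ΔP = 1009 − 906 = 103 hPa.
V ≈ 6.3 × 103^0.642 = 6.3 × 19.60 ≈ 123 kt.
123 kt falls in the Category 4 band.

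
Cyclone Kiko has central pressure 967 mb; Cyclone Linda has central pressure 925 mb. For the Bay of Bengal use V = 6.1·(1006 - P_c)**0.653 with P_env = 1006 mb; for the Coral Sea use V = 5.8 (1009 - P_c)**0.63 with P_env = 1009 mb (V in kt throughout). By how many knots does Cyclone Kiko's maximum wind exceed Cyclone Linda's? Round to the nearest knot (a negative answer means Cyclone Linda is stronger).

-28 kt

Cyclone Kiko: ΔP = 39; V ≈ 6.1 × 39^0.653 ≈ 66.73 kt.
Cyclone Linda: ΔP = 84; V ≈ 5.8 × 84^0.63 ≈ 94.56 kt.
Difference ≈ 66.73 − 94.56 = -27.83 → -28 kt.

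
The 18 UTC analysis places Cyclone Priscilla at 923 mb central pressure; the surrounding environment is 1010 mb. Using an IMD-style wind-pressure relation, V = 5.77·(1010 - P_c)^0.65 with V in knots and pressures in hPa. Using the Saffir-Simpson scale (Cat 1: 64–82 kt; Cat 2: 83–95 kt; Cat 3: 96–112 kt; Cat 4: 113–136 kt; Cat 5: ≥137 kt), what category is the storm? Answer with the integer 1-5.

3

ΔP = 1010 − 923 = 87 mb.
V ≈ 5.77 × 87^0.65 = 5.77 × 18.23 ≈ 105 kt.
105 kt falls in the Category 3 band.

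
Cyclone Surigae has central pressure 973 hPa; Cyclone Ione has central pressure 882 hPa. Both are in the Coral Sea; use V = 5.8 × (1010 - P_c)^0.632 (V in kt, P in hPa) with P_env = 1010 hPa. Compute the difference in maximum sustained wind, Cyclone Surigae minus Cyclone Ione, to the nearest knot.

-68 kt

Cyclone Surigae: ΔP = 37; V ≈ 5.8 × 37^0.632 ≈ 56.82 kt.
Cyclone Ione: ΔP = 128; V ≈ 5.8 × 128^0.632 ≈ 124.50 kt.
Difference ≈ 56.82 − 124.50 = -67.68 → -68 kt.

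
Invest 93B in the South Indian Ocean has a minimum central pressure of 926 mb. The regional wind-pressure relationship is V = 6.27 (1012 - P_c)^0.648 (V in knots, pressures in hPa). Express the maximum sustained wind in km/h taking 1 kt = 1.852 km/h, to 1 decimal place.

ΔP = 1012 − 926 = 86 mb.
V ≈ 6.27 × 86^0.648 = 6.27 × 17.929 ≈ 112.415 kt.
112.415 × 1.852 ≈ 208.19 km/h → 208.2 km/h.

208.2 km/h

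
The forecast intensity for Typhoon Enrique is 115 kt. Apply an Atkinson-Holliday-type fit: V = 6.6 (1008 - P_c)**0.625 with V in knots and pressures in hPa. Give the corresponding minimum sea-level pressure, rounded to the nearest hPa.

ΔP = (V / 6.6)^(1/0.625) = (115/6.6)^1.600.
115/6.6 = 17.424; 17.424^1.600 ≈ 96.79 hPa.
P_c = 1008 − 96.79 = 911.21 ≈ 911 hPa.

911 hPa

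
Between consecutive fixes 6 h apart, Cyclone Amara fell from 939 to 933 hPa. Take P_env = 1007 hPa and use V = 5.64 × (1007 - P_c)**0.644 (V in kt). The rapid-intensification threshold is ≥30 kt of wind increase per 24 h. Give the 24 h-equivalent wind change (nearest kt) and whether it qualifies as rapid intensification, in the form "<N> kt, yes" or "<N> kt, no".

V₁: ΔP = 68, V ≈ 5.64 × 68^0.644 ≈ 85.39 kt.
V₂: ΔP = 74, V ≈ 5.64 × 74^0.644 ≈ 90.17 kt.
ΔV over 6 h = 4.78 kt → 24 h equivalent = 4.78 × 24/6 ≈ 19.12 kt.
19 kt < 30 kt ⇒ not rapid intensification.

19 kt, no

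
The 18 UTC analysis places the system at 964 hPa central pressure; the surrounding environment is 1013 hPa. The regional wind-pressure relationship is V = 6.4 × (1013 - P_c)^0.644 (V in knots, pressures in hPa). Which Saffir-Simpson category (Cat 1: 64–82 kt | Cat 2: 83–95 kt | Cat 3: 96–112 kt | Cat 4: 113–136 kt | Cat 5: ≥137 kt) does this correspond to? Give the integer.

1

ΔP = 1013 − 964 = 49 hPa.
V ≈ 6.4 × 49^0.644 = 6.4 × 12.26 ≈ 78 kt.
78 kt falls in the Category 1 band.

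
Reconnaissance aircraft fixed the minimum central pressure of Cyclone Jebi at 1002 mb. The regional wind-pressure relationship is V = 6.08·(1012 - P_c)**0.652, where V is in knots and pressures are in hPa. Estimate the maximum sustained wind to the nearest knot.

ΔP = 1012 − 1002 = 10 mb.
10^0.652 ≈ 4.487.
V ≈ 6.08 × 4.487 ≈ 27.3 kt.

27 kt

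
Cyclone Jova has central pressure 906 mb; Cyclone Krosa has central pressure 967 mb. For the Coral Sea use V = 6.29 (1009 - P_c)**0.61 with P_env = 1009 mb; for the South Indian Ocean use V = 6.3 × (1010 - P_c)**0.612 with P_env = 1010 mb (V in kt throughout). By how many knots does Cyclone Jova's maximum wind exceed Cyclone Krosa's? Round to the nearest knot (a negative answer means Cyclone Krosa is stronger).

43 kt

Cyclone Jova: ΔP = 103; V ≈ 6.29 × 103^0.61 ≈ 106.29 kt.
Cyclone Krosa: ΔP = 43; V ≈ 6.3 × 43^0.612 ≈ 62.95 kt.
Difference ≈ 106.29 − 62.95 = 43.34 → 43 kt.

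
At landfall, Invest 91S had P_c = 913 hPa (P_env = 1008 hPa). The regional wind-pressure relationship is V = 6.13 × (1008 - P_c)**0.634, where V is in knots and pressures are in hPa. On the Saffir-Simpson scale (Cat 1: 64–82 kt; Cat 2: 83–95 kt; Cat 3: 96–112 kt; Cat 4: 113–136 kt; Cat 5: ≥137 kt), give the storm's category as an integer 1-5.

ΔP = 1008 − 913 = 95 hPa.
V ≈ 6.13 × 95^0.634 = 6.13 × 17.94 ≈ 110 kt.
110 kt falls in the Category 3 band.

3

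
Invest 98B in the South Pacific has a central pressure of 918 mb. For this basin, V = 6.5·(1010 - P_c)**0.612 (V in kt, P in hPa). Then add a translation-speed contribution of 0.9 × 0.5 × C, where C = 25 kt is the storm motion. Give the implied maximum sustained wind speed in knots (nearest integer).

115 kt

ΔP = 1010 − 918 = 92 mb.
92^0.612 ≈ 15.916.
V ≈ 6.5 × 15.916 ≈ 103.5 kt.
Translation term: 0.9 × 0.5 × 25 = 11.25 kt.
Corrected V ≈ 114.75 kt → 115 kt.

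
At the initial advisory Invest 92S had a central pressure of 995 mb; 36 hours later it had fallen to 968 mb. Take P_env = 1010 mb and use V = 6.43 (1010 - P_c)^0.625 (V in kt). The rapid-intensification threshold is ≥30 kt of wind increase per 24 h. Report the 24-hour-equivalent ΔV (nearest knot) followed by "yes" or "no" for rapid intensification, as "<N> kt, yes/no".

V₁: ΔP = 15, V ≈ 6.43 × 15^0.625 ≈ 34.94 kt.
V₂: ΔP = 42, V ≈ 6.43 × 42^0.625 ≈ 66.49 kt.
ΔV over 36 h = 31.55 kt → 24 h equivalent = 31.55 × 24/36 ≈ 21.03 kt.
21 kt < 30 kt ⇒ not rapid intensification.

21 kt, no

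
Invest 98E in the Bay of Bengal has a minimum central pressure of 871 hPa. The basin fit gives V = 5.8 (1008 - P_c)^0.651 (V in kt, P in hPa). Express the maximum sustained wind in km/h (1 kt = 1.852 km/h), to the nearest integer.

264 km/h

ΔP = 1008 − 871 = 137 hPa.
V ≈ 5.8 × 137^0.651 = 5.8 × 24.604 ≈ 142.703 kt.
142.703 × 1.852 ≈ 264.29 km/h → 264 km/h.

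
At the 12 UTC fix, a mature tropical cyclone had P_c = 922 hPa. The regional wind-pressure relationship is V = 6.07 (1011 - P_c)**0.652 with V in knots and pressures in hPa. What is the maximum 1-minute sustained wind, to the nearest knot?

ΔP = 1011 − 922 = 89 hPa.
89^0.652 ≈ 18.664.
V ≈ 6.07 × 18.664 ≈ 113.3 kt.

113 kt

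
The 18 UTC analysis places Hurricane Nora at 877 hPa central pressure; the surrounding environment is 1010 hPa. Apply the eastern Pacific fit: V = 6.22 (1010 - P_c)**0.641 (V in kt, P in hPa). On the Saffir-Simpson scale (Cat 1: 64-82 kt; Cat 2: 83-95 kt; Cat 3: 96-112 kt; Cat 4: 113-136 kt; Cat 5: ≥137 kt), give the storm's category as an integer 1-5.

5

ΔP = 1010 − 877 = 133 hPa.
V ≈ 6.22 × 133^0.641 = 6.22 × 22.98 ≈ 143 kt.
143 kt falls in the Category 5 band.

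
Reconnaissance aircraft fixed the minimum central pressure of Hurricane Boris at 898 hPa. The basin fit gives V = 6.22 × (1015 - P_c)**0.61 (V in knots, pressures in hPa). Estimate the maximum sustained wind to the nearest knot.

114 kt

ΔP = 1015 − 898 = 117 hPa.
117^0.61 ≈ 18.264.
V ≈ 6.22 × 18.264 ≈ 113.6 kt.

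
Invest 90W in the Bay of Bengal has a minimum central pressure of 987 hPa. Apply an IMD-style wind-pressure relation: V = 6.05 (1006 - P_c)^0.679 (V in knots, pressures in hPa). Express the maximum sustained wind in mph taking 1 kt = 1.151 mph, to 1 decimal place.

51.4 mph

ΔP = 1006 − 987 = 19 hPa.
V ≈ 6.05 × 19^0.679 = 6.05 × 7.384 ≈ 44.671 kt.
44.671 × 1.151 ≈ 51.42 mph → 51.4 mph.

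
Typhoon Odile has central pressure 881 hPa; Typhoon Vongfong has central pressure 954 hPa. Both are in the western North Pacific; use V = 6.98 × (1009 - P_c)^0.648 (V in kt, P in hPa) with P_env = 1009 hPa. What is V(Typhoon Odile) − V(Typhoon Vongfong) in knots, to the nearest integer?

Typhoon Odile: ΔP = 128; V ≈ 6.98 × 128^0.648 ≈ 161.93 kt.
Typhoon Vongfong: ΔP = 55; V ≈ 6.98 × 55^0.648 ≈ 93.67 kt.
Difference ≈ 161.93 − 93.67 = 68.26 → 68 kt.

68 kt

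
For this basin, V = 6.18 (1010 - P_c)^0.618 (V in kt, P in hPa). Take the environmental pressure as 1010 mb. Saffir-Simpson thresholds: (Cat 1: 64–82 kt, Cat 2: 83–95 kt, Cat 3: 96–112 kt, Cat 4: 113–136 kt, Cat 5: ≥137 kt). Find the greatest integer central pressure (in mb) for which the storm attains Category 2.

943 mb

Category 2 begins at V = 83 kt.
Required ΔP = (83/6.18)^(1/0.618) = 13.430^1.618 ≈ 66.89 mb.
P_c ≤ 1010 − 66.89 = 943.11, so the highest integer P_c is 943 mb.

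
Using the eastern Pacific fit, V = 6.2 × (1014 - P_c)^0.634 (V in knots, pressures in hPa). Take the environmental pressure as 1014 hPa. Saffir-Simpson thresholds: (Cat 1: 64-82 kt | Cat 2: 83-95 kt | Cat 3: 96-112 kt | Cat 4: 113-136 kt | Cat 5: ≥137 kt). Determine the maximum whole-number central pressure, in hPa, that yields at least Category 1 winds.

974 hPa

Category 1 begins at V = 64 kt.
Required ΔP = (64/6.2)^(1/0.634) = 10.323^1.577 ≈ 39.72 hPa.
P_c ≤ 1014 − 39.72 = 974.28, so the highest integer P_c is 974 hPa.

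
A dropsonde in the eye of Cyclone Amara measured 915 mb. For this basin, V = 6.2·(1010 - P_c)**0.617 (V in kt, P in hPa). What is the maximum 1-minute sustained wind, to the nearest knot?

ΔP = 1010 − 915 = 95 mb.
95^0.617 ≈ 16.606.
V ≈ 6.2 × 16.606 ≈ 103.0 kt.

103 kt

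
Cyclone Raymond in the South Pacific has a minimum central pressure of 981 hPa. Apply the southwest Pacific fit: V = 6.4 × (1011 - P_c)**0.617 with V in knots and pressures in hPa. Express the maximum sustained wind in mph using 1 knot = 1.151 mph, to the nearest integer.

60 mph

ΔP = 1011 − 981 = 30 hPa.
V ≈ 6.4 × 30^0.617 = 6.4 × 8.154 ≈ 52.187 kt.
52.187 × 1.151 ≈ 60.07 mph → 60 mph.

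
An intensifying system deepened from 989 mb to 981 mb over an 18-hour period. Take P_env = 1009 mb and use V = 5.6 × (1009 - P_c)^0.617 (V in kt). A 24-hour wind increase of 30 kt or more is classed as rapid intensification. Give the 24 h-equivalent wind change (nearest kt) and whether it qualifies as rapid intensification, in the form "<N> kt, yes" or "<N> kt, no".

V₁: ΔP = 20, V ≈ 5.6 × 20^0.617 ≈ 35.56 kt.
V₂: ΔP = 28, V ≈ 5.6 × 28^0.617 ≈ 43.76 kt.
ΔV over 18 h = 8.20 kt → 24 h equivalent = 8.20 × 24/18 ≈ 10.93 kt.
11 kt < 30 kt ⇒ not rapid intensification.

11 kt, no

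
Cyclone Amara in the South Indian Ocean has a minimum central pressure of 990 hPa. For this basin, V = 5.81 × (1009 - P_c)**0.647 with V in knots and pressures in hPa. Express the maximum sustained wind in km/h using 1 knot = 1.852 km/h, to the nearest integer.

ΔP = 1009 − 990 = 19 hPa.
V ≈ 5.81 × 19^0.647 = 5.81 × 6.720 ≈ 39.042 kt.
39.042 × 1.852 ≈ 72.31 km/h → 72 km/h.

72 km/h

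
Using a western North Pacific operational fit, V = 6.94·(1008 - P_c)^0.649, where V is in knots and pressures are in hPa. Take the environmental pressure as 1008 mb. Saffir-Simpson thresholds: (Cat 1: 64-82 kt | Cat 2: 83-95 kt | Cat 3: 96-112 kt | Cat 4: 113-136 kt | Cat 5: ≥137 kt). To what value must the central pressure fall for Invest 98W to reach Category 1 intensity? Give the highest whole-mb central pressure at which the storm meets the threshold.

Category 1 begins at V = 64 kt.
Required ΔP = (64/6.94)^(1/0.649) = 9.222^1.541 ≈ 30.66 mb.
P_c ≤ 1008 − 30.66 = 977.34, so the highest integer P_c is 977 mb.

977 mb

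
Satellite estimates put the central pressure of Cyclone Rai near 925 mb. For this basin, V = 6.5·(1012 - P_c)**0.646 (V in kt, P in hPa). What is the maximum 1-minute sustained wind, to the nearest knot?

ΔP = 1012 − 925 = 87 mb.
87^0.646 ≈ 17.903.
V ≈ 6.5 × 17.903 ≈ 116.4 kt.

116 kt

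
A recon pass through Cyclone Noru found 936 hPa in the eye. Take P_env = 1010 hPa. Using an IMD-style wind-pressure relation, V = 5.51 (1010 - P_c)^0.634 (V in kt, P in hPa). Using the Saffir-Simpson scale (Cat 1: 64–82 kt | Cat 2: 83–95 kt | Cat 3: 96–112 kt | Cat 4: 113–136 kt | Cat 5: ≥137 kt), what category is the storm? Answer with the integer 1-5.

ΔP = 1010 − 936 = 74 hPa.
V ≈ 5.51 × 74^0.634 = 5.51 × 15.31 ≈ 84 kt.
84 kt falls in the Category 2 band.

2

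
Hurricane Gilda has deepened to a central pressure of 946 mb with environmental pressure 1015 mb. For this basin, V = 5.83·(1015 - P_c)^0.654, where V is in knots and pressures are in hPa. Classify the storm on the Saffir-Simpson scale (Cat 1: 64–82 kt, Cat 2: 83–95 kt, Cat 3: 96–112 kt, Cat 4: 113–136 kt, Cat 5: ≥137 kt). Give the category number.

2

ΔP = 1015 − 946 = 69 mb.
V ≈ 5.83 × 69^0.654 = 5.83 × 15.94 ≈ 93 kt.
93 kt falls in the Category 2 band.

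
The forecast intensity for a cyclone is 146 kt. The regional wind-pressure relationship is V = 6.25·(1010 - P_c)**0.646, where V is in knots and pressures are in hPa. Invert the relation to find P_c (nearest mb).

ΔP = (V / 6.25)^(1/0.646) = (146/6.25)^1.548.
146/6.25 = 23.360; 23.360^1.548 ≈ 131.33 mb.
P_c = 1010 − 131.33 = 878.67 ≈ 879 mb.

879 mb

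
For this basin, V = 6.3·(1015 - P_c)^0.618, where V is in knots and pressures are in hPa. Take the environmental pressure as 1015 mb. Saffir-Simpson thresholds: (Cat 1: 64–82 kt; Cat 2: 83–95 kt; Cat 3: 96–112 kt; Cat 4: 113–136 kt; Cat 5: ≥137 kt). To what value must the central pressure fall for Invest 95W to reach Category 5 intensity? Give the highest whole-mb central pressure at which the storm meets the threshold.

Category 5 begins at V = 137 kt.
Required ΔP = (137/6.3)^(1/0.618) = 21.746^1.618 ≈ 145.90 mb.
P_c ≤ 1015 − 145.90 = 869.10, so the highest integer P_c is 869 mb.

869 mb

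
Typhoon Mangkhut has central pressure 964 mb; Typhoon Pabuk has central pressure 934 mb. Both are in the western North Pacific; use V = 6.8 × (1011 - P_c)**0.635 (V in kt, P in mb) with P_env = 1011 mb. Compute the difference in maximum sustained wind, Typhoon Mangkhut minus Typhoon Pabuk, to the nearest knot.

-29 kt

Typhoon Mangkhut: ΔP = 47; V ≈ 6.8 × 47^0.635 ≈ 78.40 kt.
Typhoon Pabuk: ΔP = 77; V ≈ 6.8 × 77^0.635 ≈ 107.26 kt.
Difference ≈ 78.40 − 107.26 = -28.86 → -29 kt.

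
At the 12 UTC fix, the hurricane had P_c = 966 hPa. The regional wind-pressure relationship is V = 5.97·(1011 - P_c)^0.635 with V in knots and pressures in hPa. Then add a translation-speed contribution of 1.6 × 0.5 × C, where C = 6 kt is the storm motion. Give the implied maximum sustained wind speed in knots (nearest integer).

72 kt

ΔP = 1011 − 966 = 45 hPa.
45^0.635 ≈ 11.215.
V ≈ 5.97 × 11.215 ≈ 67.0 kt.
Translation term: 1.6 × 0.5 × 6 = 4.8 kt.
Corrected V ≈ 71.8 kt → 72 kt.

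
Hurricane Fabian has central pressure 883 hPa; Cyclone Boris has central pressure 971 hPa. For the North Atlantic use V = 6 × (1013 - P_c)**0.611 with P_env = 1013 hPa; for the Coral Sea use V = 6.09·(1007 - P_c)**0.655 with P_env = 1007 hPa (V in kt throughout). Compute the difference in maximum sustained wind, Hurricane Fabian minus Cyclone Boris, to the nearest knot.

54 kt

Hurricane Fabian: ΔP = 130; V ≈ 6 × 130^0.611 ≈ 117.43 kt.
Cyclone Boris: ΔP = 36; V ≈ 6.09 × 36^0.655 ≈ 63.68 kt.
Difference ≈ 117.43 − 63.68 = 53.75 → 54 kt.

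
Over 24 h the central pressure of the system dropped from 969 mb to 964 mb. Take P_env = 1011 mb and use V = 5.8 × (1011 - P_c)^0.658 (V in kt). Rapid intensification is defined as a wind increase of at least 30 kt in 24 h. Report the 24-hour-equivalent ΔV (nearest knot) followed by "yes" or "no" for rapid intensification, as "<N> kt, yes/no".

5 kt, no

V₁: ΔP = 42, V ≈ 5.8 × 42^0.658 ≈ 67.85 kt.
V₂: ΔP = 47, V ≈ 5.8 × 47^0.658 ≈ 73.06 kt.
ΔV over 24 h = 5.21 kt → 24 h equivalent = 5.21 × 24/24 ≈ 5.21 kt.
5 kt < 30 kt ⇒ not rapid intensification.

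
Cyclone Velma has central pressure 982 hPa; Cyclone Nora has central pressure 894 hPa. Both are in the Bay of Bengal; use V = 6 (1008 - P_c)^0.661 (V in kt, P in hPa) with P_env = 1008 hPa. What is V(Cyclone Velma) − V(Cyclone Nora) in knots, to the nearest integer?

-86 kt

Cyclone Velma: ΔP = 26; V ≈ 6 × 26^0.661 ≈ 51.70 kt.
Cyclone Nora: ΔP = 114; V ≈ 6 × 114^0.661 ≈ 137.33 kt.
Difference ≈ 51.70 − 137.33 = -85.63 → -86 kt.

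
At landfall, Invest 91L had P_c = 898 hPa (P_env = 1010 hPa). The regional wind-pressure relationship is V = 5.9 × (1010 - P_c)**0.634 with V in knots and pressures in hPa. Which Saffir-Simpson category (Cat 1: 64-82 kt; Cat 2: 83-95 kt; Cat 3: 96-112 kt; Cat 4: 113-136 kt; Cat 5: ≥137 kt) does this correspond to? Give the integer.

ΔP = 1010 − 898 = 112 hPa.
V ≈ 5.9 × 112^0.634 = 5.9 × 19.92 ≈ 118 kt.
118 kt falls in the Category 4 band.

4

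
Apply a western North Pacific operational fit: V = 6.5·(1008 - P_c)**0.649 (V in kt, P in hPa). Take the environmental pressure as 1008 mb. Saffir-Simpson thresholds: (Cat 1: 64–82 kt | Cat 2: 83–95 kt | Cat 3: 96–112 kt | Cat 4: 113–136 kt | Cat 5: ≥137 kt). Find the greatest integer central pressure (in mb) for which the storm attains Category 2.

957 mb

Category 2 begins at V = 83 kt.
Required ΔP = (83/6.5)^(1/0.649) = 12.769^1.541 ≈ 50.63 mb.
P_c ≤ 1008 − 50.63 = 957.37, so the highest integer P_c is 957 mb.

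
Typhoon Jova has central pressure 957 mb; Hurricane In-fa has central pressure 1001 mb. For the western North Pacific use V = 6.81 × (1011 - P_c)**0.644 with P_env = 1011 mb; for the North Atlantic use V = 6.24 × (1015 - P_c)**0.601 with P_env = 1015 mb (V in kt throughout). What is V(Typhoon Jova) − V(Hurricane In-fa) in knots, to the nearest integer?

58 kt

Typhoon Jova: ΔP = 54; V ≈ 6.81 × 54^0.644 ≈ 88.88 kt.
Hurricane In-fa: ΔP = 14; V ≈ 6.24 × 14^0.601 ≈ 30.48 kt.
Difference ≈ 88.88 − 30.48 = 58.40 → 58 kt.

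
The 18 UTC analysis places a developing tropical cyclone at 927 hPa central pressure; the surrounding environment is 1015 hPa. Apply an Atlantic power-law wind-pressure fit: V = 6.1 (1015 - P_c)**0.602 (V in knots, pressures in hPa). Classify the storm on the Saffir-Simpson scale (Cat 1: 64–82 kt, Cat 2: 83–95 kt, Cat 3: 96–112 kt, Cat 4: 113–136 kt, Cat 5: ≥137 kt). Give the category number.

2

ΔP = 1015 − 927 = 88 hPa.
V ≈ 6.1 × 88^0.602 = 6.1 × 14.81 ≈ 90 kt.
90 kt falls in the Category 2 band.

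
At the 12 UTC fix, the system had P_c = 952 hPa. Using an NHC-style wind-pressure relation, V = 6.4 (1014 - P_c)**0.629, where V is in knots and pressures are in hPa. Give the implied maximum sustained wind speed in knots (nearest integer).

86 kt

ΔP = 1014 − 952 = 62 hPa.
62^0.629 ≈ 13.410.
V ≈ 6.4 × 13.410 ≈ 85.8 kt.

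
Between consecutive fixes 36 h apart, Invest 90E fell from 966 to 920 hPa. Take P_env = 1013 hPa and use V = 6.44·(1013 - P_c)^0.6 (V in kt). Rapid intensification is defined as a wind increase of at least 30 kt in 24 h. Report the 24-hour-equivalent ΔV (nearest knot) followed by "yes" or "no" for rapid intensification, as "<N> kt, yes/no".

22 kt, no

V₁: ΔP = 47, V ≈ 6.44 × 47^0.6 ≈ 64.89 kt.
V₂: ΔP = 93, V ≈ 6.44 × 93^0.6 ≈ 97.72 kt.
ΔV over 36 h = 32.83 kt → 24 h equivalent = 32.83 × 24/36 ≈ 21.89 kt.
22 kt < 30 kt ⇒ not rapid intensification.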